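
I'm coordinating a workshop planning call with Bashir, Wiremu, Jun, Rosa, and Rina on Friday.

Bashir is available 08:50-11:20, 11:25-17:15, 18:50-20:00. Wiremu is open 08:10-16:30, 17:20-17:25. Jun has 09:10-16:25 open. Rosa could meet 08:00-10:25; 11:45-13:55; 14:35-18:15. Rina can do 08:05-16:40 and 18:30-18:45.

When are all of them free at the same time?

09:10-10:25, 11:45-13:55, 14:35-16:25

Bashir ∩ Wiremu: 08:50-11:20, 11:25-16:30.
Bashir ∩ Wiremu ∩ Jun: 09:10-11:20, 11:25-16:25.
Bashir ∩ Wiremu ∩ Jun ∩ Rosa: 09:10-10:25, 11:45-13:55, 14:35-16:25.
Bashir ∩ Wiremu ∩ Jun ∩ Rosa ∩ Rina: 09:10-10:25, 11:45-13:55, 14:35-16:25.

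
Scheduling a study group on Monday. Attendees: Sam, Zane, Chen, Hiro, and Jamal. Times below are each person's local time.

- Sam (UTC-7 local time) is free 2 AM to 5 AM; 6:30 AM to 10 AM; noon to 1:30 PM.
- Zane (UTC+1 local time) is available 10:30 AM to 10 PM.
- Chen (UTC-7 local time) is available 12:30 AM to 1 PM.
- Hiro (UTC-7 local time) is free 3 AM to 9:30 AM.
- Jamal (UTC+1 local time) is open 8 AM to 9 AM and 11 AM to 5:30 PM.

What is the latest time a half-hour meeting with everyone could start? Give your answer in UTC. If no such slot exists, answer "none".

16:00

Sam in UTC: 09:00-12:00, 13:30-17:00, 19:00-20:30 (add 7h to convert from UTC-7).
Zane in UTC: 09:30-21:00 (subtract 1h to convert from UTC+1).
Chen in UTC: 07:30-20:00 (add 7h to convert from UTC-7).
Hiro in UTC: 10:00-16:30 (add 7h to convert from UTC-7).
Jamal in UTC: 07:00-08:00, 10:00-16:30 (subtract 1h to convert from UTC+1).
Sam ∩ Zane: 09:30-12:00, 13:30-17:00, 19:00-20:30.
Sam ∩ Zane ∩ Chen: 09:30-12:00, 13:30-17:00, 19:00-20:00.
Sam ∩ Zane ∩ Chen ∩ Hiro: 10:00-12:00, 13:30-16:30.
Sam ∩ Zane ∩ Chen ∩ Hiro ∩ Jamal: 10:00-12:00, 13:30-16:30.
Those are the intersection windows.
The last common window of at least 30 minutes is 13:30-16:30; a 30-minute meeting can start as late as 16:00 and still end by 16:30.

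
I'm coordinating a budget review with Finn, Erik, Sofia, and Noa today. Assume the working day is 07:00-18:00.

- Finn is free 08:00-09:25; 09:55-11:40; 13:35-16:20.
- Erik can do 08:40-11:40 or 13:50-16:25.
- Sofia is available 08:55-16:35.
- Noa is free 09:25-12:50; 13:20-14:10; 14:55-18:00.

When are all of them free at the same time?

Finn ∩ Erik: 08:40-09:25, 09:55-11:40, 13:50-16:20.
Finn ∩ Erik ∩ Sofia: 08:55-09:25, 09:55-11:40, 13:50-16:20.
Finn ∩ Erik ∩ Sofia ∩ Noa: 09:55-11:40, 13:50-14:10, 14:55-16:20.
Those are the intersection windows.

09:55-11:40, 13:50-14:10, 14:55-16:20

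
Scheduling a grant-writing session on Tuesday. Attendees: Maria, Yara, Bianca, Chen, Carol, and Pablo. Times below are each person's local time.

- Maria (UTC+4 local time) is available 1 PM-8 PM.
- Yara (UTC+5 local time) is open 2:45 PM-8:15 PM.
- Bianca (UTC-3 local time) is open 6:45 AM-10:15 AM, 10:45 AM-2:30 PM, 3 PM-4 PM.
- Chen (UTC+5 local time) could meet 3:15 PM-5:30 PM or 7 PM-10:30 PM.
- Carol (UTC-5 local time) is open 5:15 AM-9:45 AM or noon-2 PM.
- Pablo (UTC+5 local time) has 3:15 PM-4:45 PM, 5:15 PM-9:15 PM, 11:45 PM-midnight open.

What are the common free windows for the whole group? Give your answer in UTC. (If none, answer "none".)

10:15-11:45, 12:15-12:30, 14:00-14:45

Maria in UTC: 09:00-16:00 (subtract 4h to convert from UTC+4).
Yara in UTC: 09:45-15:15 (subtract 5h to convert from UTC+5).
Bianca in UTC: 09:45-13:15, 13:45-17:30, 18:00-19:00 (add 3h to convert from UTC-3).
Chen in UTC: 10:15-12:30, 14:00-17:30 (subtract 5h to convert from UTC+5).
Carol in UTC: 10:15-14:45, 17:00-19:00 (add 5h to convert from UTC-5).
Pablo in UTC: 10:15-11:45, 12:15-16:15, 18:45-19:00 (subtract 5h to convert from UTC+5).
Maria ∩ Yara: 09:45-15:15.
Maria ∩ Yara ∩ Bianca: 09:45-13:15, 13:45-15:15.
Maria ∩ Yara ∩ Bianca ∩ Chen: 10:15-12:30, 14:00-15:15.
Maria ∩ Yara ∩ Bianca ∩ Chen ∩ Carol: 10:15-12:30, 14:00-14:45.
Maria ∩ Yara ∩ Bianca ∩ Chen ∩ Carol ∩ Pablo: 10:15-11:45, 12:15-12:30, 14:00-14:45.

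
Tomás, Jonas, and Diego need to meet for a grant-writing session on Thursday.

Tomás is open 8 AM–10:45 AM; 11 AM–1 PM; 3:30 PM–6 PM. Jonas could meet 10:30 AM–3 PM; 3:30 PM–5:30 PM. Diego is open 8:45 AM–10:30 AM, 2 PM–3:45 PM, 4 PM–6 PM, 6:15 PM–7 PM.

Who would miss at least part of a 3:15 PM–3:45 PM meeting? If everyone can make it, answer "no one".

Jonas, Tomás

Tomás: not fully free for 15:15-15:45. Jonas: not fully free for 15:15-15:45. Diego: free for 15:15-15:45.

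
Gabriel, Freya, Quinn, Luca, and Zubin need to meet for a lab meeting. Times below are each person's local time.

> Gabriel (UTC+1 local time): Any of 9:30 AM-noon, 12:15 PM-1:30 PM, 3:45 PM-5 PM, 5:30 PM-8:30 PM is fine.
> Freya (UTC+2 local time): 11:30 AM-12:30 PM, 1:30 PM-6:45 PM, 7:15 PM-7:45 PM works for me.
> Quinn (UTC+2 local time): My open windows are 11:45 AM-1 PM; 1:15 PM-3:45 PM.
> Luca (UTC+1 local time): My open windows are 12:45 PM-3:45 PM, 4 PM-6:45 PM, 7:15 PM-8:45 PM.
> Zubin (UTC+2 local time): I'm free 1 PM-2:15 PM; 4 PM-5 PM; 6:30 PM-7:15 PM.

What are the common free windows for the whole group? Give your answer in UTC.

Gabriel in UTC: 08:30-11:00, 11:15-12:30, 14:45-16:00, 16:30-19:30 (subtract 1h to convert from UTC+1).
Freya in UTC: 09:30-10:30, 11:30-16:45, 17:15-17:45 (subtract 2h to convert from UTC+2).
Quinn in UTC: 09:45-11:00, 11:15-13:45 (subtract 2h to convert from UTC+2).
Luca in UTC: 11:45-14:45, 15:00-17:45, 18:15-19:45 (subtract 1h to convert from UTC+1).
Zubin in UTC: 11:00-12:15, 14:00-15:00, 16:30-17:15 (subtract 2h to convert from UTC+2).
Gabriel ∩ Freya: 09:30-10:30, 11:30-12:30, 14:45-16:00, 16:30-16:45, 17:15-17:45.
Gabriel ∩ Freya ∩ Quinn: 09:45-10:30, 11:30-12:30.
Gabriel ∩ Freya ∩ Quinn ∩ Luca: 11:45-12:30.
Gabriel ∩ Freya ∩ Quinn ∩ Luca ∩ Zubin: 11:45-12:15.

11:45-12:15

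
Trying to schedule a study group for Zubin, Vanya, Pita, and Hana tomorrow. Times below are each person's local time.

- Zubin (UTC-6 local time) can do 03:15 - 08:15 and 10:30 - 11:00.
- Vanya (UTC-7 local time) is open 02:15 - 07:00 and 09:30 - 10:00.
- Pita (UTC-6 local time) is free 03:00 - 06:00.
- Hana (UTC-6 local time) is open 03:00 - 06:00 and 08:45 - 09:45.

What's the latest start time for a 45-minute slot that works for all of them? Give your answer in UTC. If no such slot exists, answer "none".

Zubin in UTC: 09:15-14:15, 16:30-17:00 (add 6h to convert from UTC-6).
Vanya in UTC: 09:15-14:00, 16:30-17:00 (add 7h to convert from UTC-7).
Pita in UTC: 09:00-12:00 (add 6h to convert from UTC-6).
Hana in UTC: 09:00-12:00, 14:45-15:45 (add 6h to convert from UTC-6).
Zubin ∩ Vanya: 09:15-14:00, 16:30-17:00.
Zubin ∩ Vanya ∩ Pita: 09:15-12:00.
Zubin ∩ Vanya ∩ Pita ∩ Hana: 09:15-12:00.
So the common availability across everyone is 09:15-12:00.
The last common window of at least 45 minutes is 09:15-12:00; a 45-minute meeting can start as late as 11:15 and still end by 12:00.

11:15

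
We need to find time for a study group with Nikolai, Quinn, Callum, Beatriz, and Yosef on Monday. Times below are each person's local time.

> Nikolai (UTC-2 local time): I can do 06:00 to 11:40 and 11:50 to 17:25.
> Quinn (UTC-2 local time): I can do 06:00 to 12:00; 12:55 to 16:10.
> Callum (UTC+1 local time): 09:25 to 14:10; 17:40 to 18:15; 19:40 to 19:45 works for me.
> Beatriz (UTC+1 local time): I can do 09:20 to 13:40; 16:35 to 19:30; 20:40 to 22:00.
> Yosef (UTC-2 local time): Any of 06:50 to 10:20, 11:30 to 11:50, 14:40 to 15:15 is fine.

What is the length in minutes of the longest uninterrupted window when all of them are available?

210

Nikolai in UTC: 08:00-13:40, 13:50-19:25 (add 2h to convert from UTC-2).
Quinn in UTC: 08:00-14:00, 14:55-18:10 (add 2h to convert from UTC-2).
Callum in UTC: 08:25-13:10, 16:40-17:15, 18:40-18:45 (subtract 1h to convert from UTC+1).
Beatriz in UTC: 08:20-12:40, 15:35-18:30, 19:40-21:00 (subtract 1h to convert from UTC+1).
Yosef in UTC: 08:50-12:20, 13:30-13:50, 16:40-17:15 (add 2h to convert from UTC-2).
Nikolai ∩ Quinn: 08:00-13:40, 13:50-14:00, 14:55-18:10.
Nikolai ∩ Quinn ∩ Callum: 08:25-13:10, 16:40-17:15.
Nikolai ∩ Quinn ∩ Callum ∩ Beatriz: 08:25-12:40, 16:40-17:15.
Nikolai ∩ Quinn ∩ Callum ∩ Beatriz ∩ Yosef: 08:50-12:20, 16:40-17:15.
So the common availability across everyone is 08:50-12:20, 16:40-17:15.
The longest is 08:50-12:20 at 210 minutes.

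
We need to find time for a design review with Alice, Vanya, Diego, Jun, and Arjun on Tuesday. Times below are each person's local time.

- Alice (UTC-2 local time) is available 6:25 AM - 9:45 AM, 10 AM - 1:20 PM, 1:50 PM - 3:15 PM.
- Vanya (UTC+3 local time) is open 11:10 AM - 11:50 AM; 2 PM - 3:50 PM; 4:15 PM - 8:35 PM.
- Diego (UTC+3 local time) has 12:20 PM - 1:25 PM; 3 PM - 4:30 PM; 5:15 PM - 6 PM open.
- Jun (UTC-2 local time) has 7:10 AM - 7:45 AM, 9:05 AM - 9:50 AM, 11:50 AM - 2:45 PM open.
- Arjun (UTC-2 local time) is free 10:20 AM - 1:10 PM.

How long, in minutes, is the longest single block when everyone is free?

Alice in UTC: 08:25-11:45, 12:00-15:20, 15:50-17:15 (add 2h to convert from UTC-2).
Vanya in UTC: 08:10-08:50, 11:00-12:50, 13:15-17:35 (subtract 3h to convert from UTC+3).
Diego in UTC: 09:20-10:25, 12:00-13:30, 14:15-15:00 (subtract 3h to convert from UTC+3).
Jun in UTC: 09:10-09:45, 11:05-11:50, 13:50-16:45 (add 2h to convert from UTC-2).
Arjun in UTC: 12:20-15:10 (add 2h to convert from UTC-2).
Alice ∩ Vanya: 08:25-08:50, 11:00-11:45, 12:00-12:50, 13:15-15:20, 15:50-17:15.
Alice ∩ Vanya ∩ Diego: 12:00-12:50, 13:15-13:30, 14:15-15:00.
Alice ∩ Vanya ∩ Diego ∩ Jun: 14:15-15:00.
Alice ∩ Vanya ∩ Diego ∩ Jun ∩ Arjun: 14:15-15:00.
The longest is 14:15-15:00 at 45 minutes.

45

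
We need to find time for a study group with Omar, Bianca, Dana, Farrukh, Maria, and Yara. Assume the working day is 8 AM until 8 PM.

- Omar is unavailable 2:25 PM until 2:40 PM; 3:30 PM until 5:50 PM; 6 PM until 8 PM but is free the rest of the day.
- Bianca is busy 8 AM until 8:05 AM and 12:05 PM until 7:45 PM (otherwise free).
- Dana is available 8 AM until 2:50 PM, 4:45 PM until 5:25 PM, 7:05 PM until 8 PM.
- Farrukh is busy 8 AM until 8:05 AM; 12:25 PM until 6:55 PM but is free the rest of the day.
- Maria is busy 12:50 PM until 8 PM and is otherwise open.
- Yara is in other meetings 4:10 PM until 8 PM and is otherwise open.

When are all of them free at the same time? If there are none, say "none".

08:05-12:05

Omar free: 08:00-14:25, 14:40-15:30, 17:50-18:00 (invert busy blocks within the working day).
Bianca free: 08:05-12:05, 19:45-20:00 (invert busy blocks within the working day).
Dana free: 08:00-14:50, 16:45-17:25, 19:05-20:00.
Farrukh free: 08:05-12:25, 18:55-20:00 (invert busy blocks within the working day).
Maria free: 08:00-12:50 (invert busy blocks within the working day).
Yara free: 08:00-16:10 (invert busy blocks within the working day).
Omar ∩ Bianca: 08:05-12:05.
Omar ∩ Bianca ∩ Dana: 08:05-12:05.
Omar ∩ Bianca ∩ Dana ∩ Farrukh: 08:05-12:05.
Omar ∩ Bianca ∩ Dana ∩ Farrukh ∩ Maria: 08:05-12:05.
Omar ∩ Bianca ∩ Dana ∩ Farrukh ∩ Maria ∩ Yara: 08:05-12:05.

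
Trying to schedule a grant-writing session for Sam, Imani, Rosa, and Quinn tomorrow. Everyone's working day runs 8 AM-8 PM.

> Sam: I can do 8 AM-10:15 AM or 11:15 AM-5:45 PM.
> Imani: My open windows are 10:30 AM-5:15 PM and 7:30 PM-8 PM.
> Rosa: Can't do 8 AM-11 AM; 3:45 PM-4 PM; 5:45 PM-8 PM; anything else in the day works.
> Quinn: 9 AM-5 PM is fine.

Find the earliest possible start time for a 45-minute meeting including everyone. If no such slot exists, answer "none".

11:15

Sam free: 08:00-10:15, 11:15-17:45.
Imani free: 10:30-17:15, 19:30-20:00.
Rosa free: 11:00-15:45, 16:00-17:45 (invert busy blocks within the working day).
Quinn free: 09:00-17:00.
Sam ∩ Imani: 11:15-17:15.
Sam ∩ Imani ∩ Rosa: 11:15-15:45, 16:00-17:15.
Sam ∩ Imani ∩ Rosa ∩ Quinn: 11:15-15:45, 16:00-17:00.
The first common window of at least 45 minutes is 11:15-15:45, so the earliest start is 11:15.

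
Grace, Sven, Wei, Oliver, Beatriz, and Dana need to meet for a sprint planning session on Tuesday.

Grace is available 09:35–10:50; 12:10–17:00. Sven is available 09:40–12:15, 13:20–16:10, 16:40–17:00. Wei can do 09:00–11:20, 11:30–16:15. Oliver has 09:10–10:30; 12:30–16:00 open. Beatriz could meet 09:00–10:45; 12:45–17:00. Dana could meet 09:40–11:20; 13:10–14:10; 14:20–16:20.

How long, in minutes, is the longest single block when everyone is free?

100

Grace ∩ Sven: 09:40-10:50, 12:10-12:15, 13:20-16:10, 16:40-17:00.
Grace ∩ Sven ∩ Wei: 09:40-10:50, 12:10-12:15, 13:20-16:10.
Grace ∩ Sven ∩ Wei ∩ Oliver: 09:40-10:30, 13:20-16:00.
Grace ∩ Sven ∩ Wei ∩ Oliver ∩ Beatriz: 09:40-10:30, 13:20-16:00.
Grace ∩ Sven ∩ Wei ∩ Oliver ∩ Beatriz ∩ Dana: 09:40-10:30, 13:20-14:10, 14:20-16:00.
Those are the intersection windows.
The longest is 14:20-16:00 at 100 minutes.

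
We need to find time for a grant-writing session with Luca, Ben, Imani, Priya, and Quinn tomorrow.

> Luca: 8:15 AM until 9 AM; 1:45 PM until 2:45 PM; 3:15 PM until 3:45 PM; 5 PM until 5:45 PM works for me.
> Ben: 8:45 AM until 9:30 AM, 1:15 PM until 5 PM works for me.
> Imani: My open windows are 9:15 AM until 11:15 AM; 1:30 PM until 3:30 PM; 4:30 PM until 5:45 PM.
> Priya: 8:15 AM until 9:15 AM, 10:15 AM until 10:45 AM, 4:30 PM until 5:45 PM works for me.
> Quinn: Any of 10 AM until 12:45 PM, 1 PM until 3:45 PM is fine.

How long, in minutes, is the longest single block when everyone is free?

0

Luca ∩ Ben: 08:45-09:00, 13:45-14:45, 15:15-15:45.
Luca ∩ Ben ∩ Imani: 13:45-14:45, 15:15-15:30.
Luca ∩ Ben ∩ Imani ∩ Priya: ∅.
Luca ∩ Ben ∩ Imani ∩ Priya ∩ Quinn: ∅.
There is no time when everyone is free.
No common window exists, so the longest block is 0 minutes.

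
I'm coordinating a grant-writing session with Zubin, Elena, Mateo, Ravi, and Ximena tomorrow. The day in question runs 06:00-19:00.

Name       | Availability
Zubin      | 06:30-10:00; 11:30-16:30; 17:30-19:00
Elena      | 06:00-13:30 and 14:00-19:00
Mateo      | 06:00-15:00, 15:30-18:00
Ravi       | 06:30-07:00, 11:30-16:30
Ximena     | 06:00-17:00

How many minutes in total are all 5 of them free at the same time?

270

Zubin ∩ Elena: 06:30-10:00, 11:30-13:30, 14:00-16:30, 17:30-19:00.
Zubin ∩ Elena ∩ Mateo: 06:30-10:00, 11:30-13:30, 14:00-15:00, 15:30-16:30, 17:30-18:00.
Zubin ∩ Elena ∩ Mateo ∩ Ravi: 06:30-07:00, 11:30-13:30, 14:00-15:00, 15:30-16:30.
Zubin ∩ Elena ∩ Mateo ∩ Ravi ∩ Ximena: 06:30-07:00, 11:30-13:30, 14:00-15:00, 15:30-16:30.
Summing the common windows: 30 + 120 + 60 + 60 = 270 minutes.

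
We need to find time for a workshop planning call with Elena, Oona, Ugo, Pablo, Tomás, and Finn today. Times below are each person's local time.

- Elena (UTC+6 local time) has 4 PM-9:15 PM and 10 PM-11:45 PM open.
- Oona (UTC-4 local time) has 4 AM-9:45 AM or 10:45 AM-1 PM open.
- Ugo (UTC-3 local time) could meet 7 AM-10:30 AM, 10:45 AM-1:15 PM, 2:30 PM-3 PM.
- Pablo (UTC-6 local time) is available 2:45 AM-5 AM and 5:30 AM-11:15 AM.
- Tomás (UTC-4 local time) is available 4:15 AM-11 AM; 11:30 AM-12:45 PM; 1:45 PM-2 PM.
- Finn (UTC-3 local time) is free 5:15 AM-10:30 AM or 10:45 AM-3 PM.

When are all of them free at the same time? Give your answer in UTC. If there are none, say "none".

10:00-11:00, 11:30-13:30, 14:45-15:00, 16:00-16:15

Elena in UTC: 10:00-15:15, 16:00-17:45 (subtract 6h to convert from UTC+6).
Oona in UTC: 08:00-13:45, 14:45-17:00 (add 4h to convert from UTC-4).
Ugo in UTC: 10:00-13:30, 13:45-16:15, 17:30-18:00 (add 3h to convert from UTC-3).
Pablo in UTC: 08:45-11:00, 11:30-17:15 (add 6h to convert from UTC-6).
Tomás in UTC: 08:15-15:00, 15:30-16:45, 17:45-18:00 (add 4h to convert from UTC-4).
Finn in UTC: 08:15-13:30, 13:45-18:00 (add 3h to convert from UTC-3).
Elena ∩ Oona: 10:00-13:45, 14:45-15:15, 16:00-17:00.
Elena ∩ Oona ∩ Ugo: 10:00-13:30, 14:45-15:15, 16:00-16:15.
Elena ∩ Oona ∩ Ugo ∩ Pablo: 10:00-11:00, 11:30-13:30, 14:45-15:15, 16:00-16:15.
Elena ∩ Oona ∩ Ugo ∩ Pablo ∩ Tomás: 10:00-11:00, 11:30-13:30, 14:45-15:00, 16:00-16:15.
Elena ∩ Oona ∩ Ugo ∩ Pablo ∩ Tomás ∩ Finn: 10:00-11:00, 11:30-13:30, 14:45-15:00, 16:00-16:15.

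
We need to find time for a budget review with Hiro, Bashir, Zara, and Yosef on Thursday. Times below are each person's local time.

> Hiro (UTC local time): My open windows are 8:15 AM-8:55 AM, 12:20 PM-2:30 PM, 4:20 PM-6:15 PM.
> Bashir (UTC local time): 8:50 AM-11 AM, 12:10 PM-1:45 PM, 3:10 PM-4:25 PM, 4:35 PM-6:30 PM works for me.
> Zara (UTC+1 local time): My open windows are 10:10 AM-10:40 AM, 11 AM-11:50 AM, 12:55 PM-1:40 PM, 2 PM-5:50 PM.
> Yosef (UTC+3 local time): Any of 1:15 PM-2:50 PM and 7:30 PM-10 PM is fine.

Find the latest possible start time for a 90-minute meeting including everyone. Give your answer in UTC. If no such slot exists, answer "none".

Hiro in UTC: 08:15-08:55, 12:20-14:30, 16:20-18:15.
Bashir in UTC: 08:50-11:00, 12:10-13:45, 15:10-16:25, 16:35-18:30.
Zara in UTC: 09:10-09:40, 10:00-10:50, 11:55-12:40, 13:00-16:50 (subtract 1h to convert from UTC+1).
Yosef in UTC: 10:15-11:50, 16:30-19:00 (subtract 3h to convert from UTC+3).
Hiro ∩ Bashir: 08:50-08:55, 12:20-13:45, 16:20-16:25, 16:35-18:15.
Hiro ∩ Bashir ∩ Zara: 12:20-12:40, 13:00-13:45, 16:20-16:25, 16:35-16:50.
Hiro ∩ Bashir ∩ Zara ∩ Yosef: 16:35-16:50.
Those are the intersection windows.
No common window is at least 90 minutes long.

none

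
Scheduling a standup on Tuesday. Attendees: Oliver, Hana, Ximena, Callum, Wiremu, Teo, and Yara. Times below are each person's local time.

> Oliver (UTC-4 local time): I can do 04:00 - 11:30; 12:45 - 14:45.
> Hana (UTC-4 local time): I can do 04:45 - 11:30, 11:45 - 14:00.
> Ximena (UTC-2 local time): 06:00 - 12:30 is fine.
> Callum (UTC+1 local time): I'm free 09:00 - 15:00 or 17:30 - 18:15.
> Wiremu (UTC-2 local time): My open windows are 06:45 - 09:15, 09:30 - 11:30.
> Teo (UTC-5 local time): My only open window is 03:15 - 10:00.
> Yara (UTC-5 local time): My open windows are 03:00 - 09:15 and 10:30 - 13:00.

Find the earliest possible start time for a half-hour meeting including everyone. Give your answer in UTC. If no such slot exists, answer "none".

Oliver in UTC: 08:00-15:30, 16:45-18:45 (add 4h to convert from UTC-4).
Hana in UTC: 08:45-15:30, 15:45-18:00 (add 4h to convert from UTC-4).
Ximena in UTC: 08:00-14:30 (add 2h to convert from UTC-2).
Callum in UTC: 08:00-14:00, 16:30-17:15 (subtract 1h to convert from UTC+1).
Wiremu in UTC: 08:45-11:15, 11:30-13:30 (add 2h to convert from UTC-2).
Teo in UTC: 08:15-15:00 (add 5h to convert from UTC-5).
Yara in UTC: 08:00-14:15, 15:30-18:00 (add 5h to convert from UTC-5).
Oliver ∩ Hana: 08:45-15:30, 16:45-18:00.
Oliver ∩ Hana ∩ Ximena: 08:45-14:30.
Oliver ∩ Hana ∩ Ximena ∩ Callum: 08:45-14:00.
Oliver ∩ Hana ∩ Ximena ∩ Callum ∩ Wiremu: 08:45-11:15, 11:30-13:30.
Oliver ∩ Hana ∩ Ximena ∩ Callum ∩ Wiremu ∩ Teo: 08:45-11:15, 11:30-13:30.
Oliver ∩ Hana ∩ Ximena ∩ Callum ∩ Wiremu ∩ Teo ∩ Yara: 08:45-11:15, 11:30-13:30.
So the common availability across everyone is 08:45-11:15, 11:30-13:30.
The first common window of at least 30 minutes is 08:45-11:15, so the earliest start is 08:45.

08:45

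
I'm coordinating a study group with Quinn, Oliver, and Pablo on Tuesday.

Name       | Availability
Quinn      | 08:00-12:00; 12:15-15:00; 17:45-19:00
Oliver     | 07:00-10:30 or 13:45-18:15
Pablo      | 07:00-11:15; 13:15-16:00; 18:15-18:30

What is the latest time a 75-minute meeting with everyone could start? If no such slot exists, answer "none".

13:45

Quinn ∩ Oliver: 08:00-10:30, 13:45-15:00, 17:45-18:15.
Quinn ∩ Oliver ∩ Pablo: 08:00-10:30, 13:45-15:00.
So the common availability across everyone is 08:00-10:30, 13:45-15:00.
The last common window of at least 75 minutes is 13:45-15:00; a 75-minute meeting can start as late as 13:45 and still end by 15:00.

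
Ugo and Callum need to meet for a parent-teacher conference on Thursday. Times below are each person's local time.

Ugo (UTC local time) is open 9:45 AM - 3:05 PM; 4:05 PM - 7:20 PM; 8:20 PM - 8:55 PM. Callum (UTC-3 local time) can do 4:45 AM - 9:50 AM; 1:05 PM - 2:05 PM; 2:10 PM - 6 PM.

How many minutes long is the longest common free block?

185

Ugo in UTC: 09:45-15:05, 16:05-19:20, 20:20-20:55.
Callum in UTC: 07:45-12:50, 16:05-17:05, 17:10-21:00 (add 3h to convert from UTC-3).
Ugo ∩ Callum: 09:45-12:50, 16:05-17:05, 17:10-19:20, 20:20-20:55.
So the common availability across everyone is 09:45-12:50, 16:05-17:05, 17:10-19:20, 20:20-20:55.
The longest is 09:45-12:50 at 185 minutes.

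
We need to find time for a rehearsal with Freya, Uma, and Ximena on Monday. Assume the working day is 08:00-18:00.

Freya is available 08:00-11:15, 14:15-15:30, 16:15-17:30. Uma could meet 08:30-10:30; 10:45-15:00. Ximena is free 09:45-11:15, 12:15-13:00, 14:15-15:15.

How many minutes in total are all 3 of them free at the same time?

Freya ∩ Uma: 08:30-10:30, 10:45-11:15, 14:15-15:00.
Freya ∩ Uma ∩ Ximena: 09:45-10:30, 10:45-11:15, 14:15-15:00.
So the common availability across everyone is 09:45-10:30, 10:45-11:15, 14:15-15:00.
Summing the common windows: 45 + 30 + 45 = 120 minutes.

120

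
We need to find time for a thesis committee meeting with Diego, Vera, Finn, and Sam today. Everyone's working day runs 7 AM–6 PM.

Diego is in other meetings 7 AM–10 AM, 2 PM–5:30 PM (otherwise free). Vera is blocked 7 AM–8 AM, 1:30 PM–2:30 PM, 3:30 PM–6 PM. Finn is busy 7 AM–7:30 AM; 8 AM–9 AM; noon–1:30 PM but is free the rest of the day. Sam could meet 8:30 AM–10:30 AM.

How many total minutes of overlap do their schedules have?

30

Diego free: 10:00-14:00, 17:30-18:00 (invert busy blocks within the working day).
Vera free: 08:00-13:30, 14:30-15:30 (invert busy blocks within the working day).
Finn free: 07:30-08:00, 09:00-12:00, 13:30-18:00 (invert busy blocks within the working day).
Sam free: 08:30-10:30.
Diego ∩ Vera: 10:00-13:30.
Diego ∩ Vera ∩ Finn: 10:00-12:00.
Diego ∩ Vera ∩ Finn ∩ Sam: 10:00-10:30.
That's a single block of 30 minutes.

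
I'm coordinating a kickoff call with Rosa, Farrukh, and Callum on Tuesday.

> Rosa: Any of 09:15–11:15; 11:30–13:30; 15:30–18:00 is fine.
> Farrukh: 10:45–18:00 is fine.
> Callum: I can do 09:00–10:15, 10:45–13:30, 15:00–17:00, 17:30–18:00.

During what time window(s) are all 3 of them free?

Rosa ∩ Farrukh: 10:45-11:15, 11:30-13:30, 15:30-18:00.
Rosa ∩ Farrukh ∩ Callum: 10:45-11:15, 11:30-13:30, 15:30-17:00, 17:30-18:00.

10:45-11:15, 11:30-13:30, 15:30-17:00, 17:30-18:00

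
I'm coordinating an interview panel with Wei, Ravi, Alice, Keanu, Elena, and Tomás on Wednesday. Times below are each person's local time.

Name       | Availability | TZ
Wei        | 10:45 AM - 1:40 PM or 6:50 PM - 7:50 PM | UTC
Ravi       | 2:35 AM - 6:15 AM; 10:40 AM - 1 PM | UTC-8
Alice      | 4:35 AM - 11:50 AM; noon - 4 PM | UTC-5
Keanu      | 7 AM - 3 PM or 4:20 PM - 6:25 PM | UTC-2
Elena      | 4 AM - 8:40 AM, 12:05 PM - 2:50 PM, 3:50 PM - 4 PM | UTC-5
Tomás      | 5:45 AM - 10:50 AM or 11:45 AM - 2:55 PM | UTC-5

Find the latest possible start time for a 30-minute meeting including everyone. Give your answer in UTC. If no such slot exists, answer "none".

Wei in UTC: 10:45-13:40, 18:50-19:50.
Ravi in UTC: 10:35-14:15, 18:40-21:00 (add 8h to convert from UTC-8).
Alice in UTC: 09:35-16:50, 17:00-21:00 (add 5h to convert from UTC-5).
Keanu in UTC: 09:00-17:00, 18:20-20:25 (add 2h to convert from UTC-2).
Elena in UTC: 09:00-13:40, 17:05-19:50, 20:50-21:00 (add 5h to convert from UTC-5).
Tomás in UTC: 10:45-15:50, 16:45-19:55 (add 5h to convert from UTC-5).
Wei ∩ Ravi: 10:45-13:40, 18:50-19:50.
Wei ∩ Ravi ∩ Alice: 10:45-13:40, 18:50-19:50.
Wei ∩ Ravi ∩ Alice ∩ Keanu: 10:45-13:40, 18:50-19:50.
Wei ∩ Ravi ∩ Alice ∩ Keanu ∩ Elena: 10:45-13:40, 18:50-19:50.
Wei ∩ Ravi ∩ Alice ∩ Keanu ∩ Elena ∩ Tomás: 10:45-13:40, 18:50-19:50.
So the common availability across everyone is 10:45-13:40, 18:50-19:50.
The last common window of at least 30 minutes is 18:50-19:50; a 30-minute meeting can start as late as 19:20 and still end by 19:50.

19:20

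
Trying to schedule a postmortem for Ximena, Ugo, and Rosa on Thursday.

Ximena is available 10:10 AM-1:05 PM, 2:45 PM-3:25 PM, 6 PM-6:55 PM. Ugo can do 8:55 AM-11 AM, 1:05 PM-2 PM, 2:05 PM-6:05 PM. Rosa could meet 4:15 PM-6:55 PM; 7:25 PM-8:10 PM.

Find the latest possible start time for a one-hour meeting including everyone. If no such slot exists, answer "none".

none

Ximena ∩ Ugo: 10:10-11:00, 14:45-15:25, 18:00-18:05.
Ximena ∩ Ugo ∩ Rosa: 18:00-18:05.
No common window is at least 60 minutes long.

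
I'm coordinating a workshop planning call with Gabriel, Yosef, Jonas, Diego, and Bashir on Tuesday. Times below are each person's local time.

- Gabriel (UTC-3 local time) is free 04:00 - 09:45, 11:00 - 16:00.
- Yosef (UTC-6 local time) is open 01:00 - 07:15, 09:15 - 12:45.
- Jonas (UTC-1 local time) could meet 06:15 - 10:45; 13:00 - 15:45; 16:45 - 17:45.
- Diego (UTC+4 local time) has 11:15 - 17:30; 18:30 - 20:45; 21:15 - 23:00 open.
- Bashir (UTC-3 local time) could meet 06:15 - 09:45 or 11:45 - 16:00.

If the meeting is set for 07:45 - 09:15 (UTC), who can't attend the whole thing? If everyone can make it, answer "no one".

Gabriel in UTC: 07:00-12:45, 14:00-19:00 (add 3h to convert from UTC-3).
Yosef in UTC: 07:00-13:15, 15:15-18:45 (add 6h to convert from UTC-6).
Jonas in UTC: 07:15-11:45, 14:00-16:45, 17:45-18:45 (add 1h to convert from UTC-1).
Diego in UTC: 07:15-13:30, 14:30-16:45, 17:15-19:00 (subtract 4h to convert from UTC+4).
Bashir in UTC: 09:15-12:45, 14:45-19:00 (add 3h to convert from UTC-3).
Gabriel: free for 07:45-09:15. Yosef: free for 07:45-09:15. Jonas: free for 07:45-09:15. Diego: free for 07:45-09:15. Bashir: not fully free for 07:45-09:15.

Bashir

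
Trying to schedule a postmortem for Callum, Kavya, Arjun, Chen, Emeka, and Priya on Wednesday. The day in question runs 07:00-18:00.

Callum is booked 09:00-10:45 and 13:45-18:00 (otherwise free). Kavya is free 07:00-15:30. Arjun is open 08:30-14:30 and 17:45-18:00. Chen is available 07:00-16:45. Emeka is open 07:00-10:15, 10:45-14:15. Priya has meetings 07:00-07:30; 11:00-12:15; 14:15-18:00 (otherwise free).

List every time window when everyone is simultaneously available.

Callum free: 07:00-09:00, 10:45-13:45 (invert busy blocks within the working day).
Kavya free: 07:00-15:30.
Arjun free: 08:30-14:30, 17:45-18:00.
Chen free: 07:00-16:45.
Emeka free: 07:00-10:15, 10:45-14:15.
Priya free: 07:30-11:00, 12:15-14:15 (invert busy blocks within the working day).
Callum ∩ Kavya: 07:00-09:00, 10:45-13:45.
Callum ∩ Kavya ∩ Arjun: 08:30-09:00, 10:45-13:45.
Callum ∩ Kavya ∩ Arjun ∩ Chen: 08:30-09:00, 10:45-13:45.
Callum ∩ Kavya ∩ Arjun ∩ Chen ∩ Emeka: 08:30-09:00, 10:45-13:45.
Callum ∩ Kavya ∩ Arjun ∩ Chen ∩ Emeka ∩ Priya: 08:30-09:00, 10:45-11:00, 12:15-13:45.
Those are the intersection windows.

08:30-09:00, 10:45-11:00, 12:15-13:45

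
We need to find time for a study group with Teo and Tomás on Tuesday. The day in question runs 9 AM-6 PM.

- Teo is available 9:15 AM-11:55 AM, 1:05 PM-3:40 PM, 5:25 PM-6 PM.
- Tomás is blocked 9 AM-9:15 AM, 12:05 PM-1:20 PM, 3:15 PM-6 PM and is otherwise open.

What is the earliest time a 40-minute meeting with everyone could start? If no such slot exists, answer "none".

Teo free: 09:15-11:55, 13:05-15:40, 17:25-18:00.
Tomás free: 09:15-12:05, 13:20-15:15 (invert busy blocks within the working day).
Teo ∩ Tomás: 09:15-11:55, 13:20-15:15.
Those are the intersection windows.
The first common window of at least 40 minutes is 09:15-11:55, so the earliest start is 09:15.

09:15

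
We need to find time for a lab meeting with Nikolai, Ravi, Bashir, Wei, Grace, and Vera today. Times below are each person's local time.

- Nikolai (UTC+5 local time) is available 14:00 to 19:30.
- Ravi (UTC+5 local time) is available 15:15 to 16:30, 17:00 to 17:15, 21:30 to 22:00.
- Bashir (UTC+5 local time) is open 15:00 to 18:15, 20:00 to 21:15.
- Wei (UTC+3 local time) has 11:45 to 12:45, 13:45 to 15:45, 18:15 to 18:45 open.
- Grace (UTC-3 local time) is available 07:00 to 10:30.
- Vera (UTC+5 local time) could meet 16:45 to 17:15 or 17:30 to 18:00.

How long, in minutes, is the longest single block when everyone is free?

Nikolai in UTC: 09:00-14:30 (subtract 5h to convert from UTC+5).
Ravi in UTC: 10:15-11:30, 12:00-12:15, 16:30-17:00 (subtract 5h to convert from UTC+5).
Bashir in UTC: 10:00-13:15, 15:00-16:15 (subtract 5h to convert from UTC+5).
Wei in UTC: 08:45-09:45, 10:45-12:45, 15:15-15:45 (subtract 3h to convert from UTC+3).
Grace in UTC: 10:00-13:30 (add 3h to convert from UTC-3).
Vera in UTC: 11:45-12:15, 12:30-13:00 (subtract 5h to convert from UTC+5).
Nikolai ∩ Ravi: 10:15-11:30, 12:00-12:15.
Nikolai ∩ Ravi ∩ Bashir: 10:15-11:30, 12:00-12:15.
Nikolai ∩ Ravi ∩ Bashir ∩ Wei: 10:45-11:30, 12:00-12:15.
Nikolai ∩ Ravi ∩ Bashir ∩ Wei ∩ Grace: 10:45-11:30, 12:00-12:15.
Nikolai ∩ Ravi ∩ Bashir ∩ Wei ∩ Grace ∩ Vera: 12:00-12:15.
So the common availability across everyone is 12:00-12:15.
The longest is 12:00-12:15 at 15 minutes.

15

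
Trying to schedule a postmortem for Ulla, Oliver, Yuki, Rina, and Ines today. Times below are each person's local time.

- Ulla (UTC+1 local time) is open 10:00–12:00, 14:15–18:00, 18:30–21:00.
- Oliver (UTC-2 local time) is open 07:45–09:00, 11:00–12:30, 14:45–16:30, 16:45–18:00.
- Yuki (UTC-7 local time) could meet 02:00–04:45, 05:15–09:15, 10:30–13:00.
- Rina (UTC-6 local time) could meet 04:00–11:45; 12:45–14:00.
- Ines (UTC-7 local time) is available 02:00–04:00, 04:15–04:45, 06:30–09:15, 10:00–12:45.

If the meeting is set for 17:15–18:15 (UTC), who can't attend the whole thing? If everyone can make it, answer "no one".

Ulla in UTC: 09:00-11:00, 13:15-17:00, 17:30-20:00 (subtract 1h to convert from UTC+1).
Oliver in UTC: 09:45-11:00, 13:00-14:30, 16:45-18:30, 18:45-20:00 (add 2h to convert from UTC-2).
Yuki in UTC: 09:00-11:45, 12:15-16:15, 17:30-20:00 (add 7h to convert from UTC-7).
Rina in UTC: 10:00-17:45, 18:45-20:00 (add 6h to convert from UTC-6).
Ines in UTC: 09:00-11:00, 11:15-11:45, 13:30-16:15, 17:00-19:45 (add 7h to convert from UTC-7).
Ulla: not fully free for 17:15-18:15. Oliver: free for 17:15-18:15. Yuki: not fully free for 17:15-18:15. Rina: not fully free for 17:15-18:15. Ines: free for 17:15-18:15.

Rina, Ulla, Yuki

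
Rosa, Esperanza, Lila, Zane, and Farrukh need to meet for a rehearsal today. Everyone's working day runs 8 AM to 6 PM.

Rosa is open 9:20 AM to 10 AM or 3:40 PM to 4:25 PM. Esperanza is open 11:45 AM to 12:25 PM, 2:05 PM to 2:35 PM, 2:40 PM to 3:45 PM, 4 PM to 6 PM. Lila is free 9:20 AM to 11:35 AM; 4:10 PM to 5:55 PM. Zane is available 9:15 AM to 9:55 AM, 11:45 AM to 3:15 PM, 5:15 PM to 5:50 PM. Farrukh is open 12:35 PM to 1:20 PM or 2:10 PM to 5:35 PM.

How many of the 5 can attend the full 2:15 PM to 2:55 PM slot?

2

Zane and Farrukh can make the full 14:15-14:55 slot — that's 2.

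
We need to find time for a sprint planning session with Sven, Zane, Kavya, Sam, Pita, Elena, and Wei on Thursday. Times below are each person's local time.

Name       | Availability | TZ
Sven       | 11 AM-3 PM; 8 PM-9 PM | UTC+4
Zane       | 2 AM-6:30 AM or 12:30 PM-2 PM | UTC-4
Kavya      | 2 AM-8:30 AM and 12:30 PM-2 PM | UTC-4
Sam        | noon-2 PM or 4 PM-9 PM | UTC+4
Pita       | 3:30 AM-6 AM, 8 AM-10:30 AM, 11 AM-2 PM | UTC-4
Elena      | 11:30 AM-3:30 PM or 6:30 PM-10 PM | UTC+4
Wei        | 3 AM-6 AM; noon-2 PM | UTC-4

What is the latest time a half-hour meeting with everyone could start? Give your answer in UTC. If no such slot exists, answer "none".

Sven in UTC: 07:00-11:00, 16:00-17:00 (subtract 4h to convert from UTC+4).
Zane in UTC: 06:00-10:30, 16:30-18:00 (add 4h to convert from UTC-4).
Kavya in UTC: 06:00-12:30, 16:30-18:00 (add 4h to convert from UTC-4).
Sam in UTC: 08:00-10:00, 12:00-17:00 (subtract 4h to convert from UTC+4).
Pita in UTC: 07:30-10:00, 12:00-14:30, 15:00-18:00 (add 4h to convert from UTC-4).
Elena in UTC: 07:30-11:30, 14:30-18:00 (subtract 4h to convert from UTC+4).
Wei in UTC: 07:00-10:00, 16:00-18:00 (add 4h to convert from UTC-4).
Sven ∩ Zane: 07:00-10:30, 16:30-17:00.
Sven ∩ Zane ∩ Kavya: 07:00-10:30, 16:30-17:00.
Sven ∩ Zane ∩ Kavya ∩ Sam: 08:00-10:00, 16:30-17:00.
Sven ∩ Zane ∩ Kavya ∩ Sam ∩ Pita: 08:00-10:00, 16:30-17:00.
Sven ∩ Zane ∩ Kavya ∩ Sam ∩ Pita ∩ Elena: 08:00-10:00, 16:30-17:00.
Sven ∩ Zane ∩ Kavya ∩ Sam ∩ Pita ∩ Elena ∩ Wei: 08:00-10:00, 16:30-17:00.
The last common window of at least 30 minutes is 16:30-17:00; a 30-minute meeting can start as late as 16:30 and still end by 17:00.

16:30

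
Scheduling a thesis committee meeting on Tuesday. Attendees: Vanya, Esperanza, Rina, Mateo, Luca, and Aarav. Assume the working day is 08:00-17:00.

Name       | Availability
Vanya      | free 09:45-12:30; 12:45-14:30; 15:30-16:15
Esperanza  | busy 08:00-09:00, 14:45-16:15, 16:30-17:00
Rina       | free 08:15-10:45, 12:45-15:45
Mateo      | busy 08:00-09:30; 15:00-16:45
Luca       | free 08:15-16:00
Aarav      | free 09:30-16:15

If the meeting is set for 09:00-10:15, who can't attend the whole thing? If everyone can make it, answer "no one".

Vanya free: 09:45-12:30, 12:45-14:30, 15:30-16:15.
Esperanza free: 09:00-14:45, 16:15-16:30 (invert busy blocks within the working day).
Rina free: 08:15-10:45, 12:45-15:45.
Mateo free: 09:30-15:00, 16:45-17:00 (invert busy blocks within the working day).
Luca free: 08:15-16:00.
Aarav free: 09:30-16:15.
Vanya: not fully free for 09:00-10:15. Esperanza: free for 09:00-10:15. Rina: free for 09:00-10:15. Mateo: not fully free for 09:00-10:15. Luca: free for 09:00-10:15. Aarav: not fully free for 09:00-10:15.

Aarav, Mateo, Vanya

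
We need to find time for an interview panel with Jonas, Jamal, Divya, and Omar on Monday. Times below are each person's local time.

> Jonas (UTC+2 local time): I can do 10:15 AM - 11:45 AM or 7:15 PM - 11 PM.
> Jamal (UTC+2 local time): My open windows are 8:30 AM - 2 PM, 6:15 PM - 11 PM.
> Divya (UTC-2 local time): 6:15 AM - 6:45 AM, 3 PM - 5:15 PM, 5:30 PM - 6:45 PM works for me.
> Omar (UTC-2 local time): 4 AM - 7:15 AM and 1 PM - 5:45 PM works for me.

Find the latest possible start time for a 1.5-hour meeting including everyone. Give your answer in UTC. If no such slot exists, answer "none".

Jonas in UTC: 08:15-09:45, 17:15-21:00 (subtract 2h to convert from UTC+2).
Jamal in UTC: 06:30-12:00, 16:15-21:00 (subtract 2h to convert from UTC+2).
Divya in UTC: 08:15-08:45, 17:00-19:15, 19:30-20:45 (add 2h to convert from UTC-2).
Omar in UTC: 06:00-09:15, 15:00-19:45 (add 2h to convert from UTC-2).
Jonas ∩ Jamal: 08:15-09:45, 17:15-21:00.
Jonas ∩ Jamal ∩ Divya: 08:15-08:45, 17:15-19:15, 19:30-20:45.
Jonas ∩ Jamal ∩ Divya ∩ Omar: 08:15-08:45, 17:15-19:15, 19:30-19:45.
The last common window of at least 90 minutes is 17:15-19:15; a 90-minute meeting can start as late as 17:45 and still end by 19:15.

17:45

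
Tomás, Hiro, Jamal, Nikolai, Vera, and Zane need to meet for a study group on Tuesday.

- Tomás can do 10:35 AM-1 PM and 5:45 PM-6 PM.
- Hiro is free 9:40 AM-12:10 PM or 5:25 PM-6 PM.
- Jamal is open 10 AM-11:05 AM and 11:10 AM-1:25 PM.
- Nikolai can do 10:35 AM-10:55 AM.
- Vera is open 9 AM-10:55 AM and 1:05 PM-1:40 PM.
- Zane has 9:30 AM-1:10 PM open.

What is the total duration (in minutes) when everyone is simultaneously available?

20

Tomás ∩ Hiro: 10:35-12:10, 17:45-18:00.
Tomás ∩ Hiro ∩ Jamal: 10:35-11:05, 11:10-12:10.
Tomás ∩ Hiro ∩ Jamal ∩ Nikolai: 10:35-10:55.
Tomás ∩ Hiro ∩ Jamal ∩ Nikolai ∩ Vera: 10:35-10:55.
Tomás ∩ Hiro ∩ Jamal ∩ Nikolai ∩ Vera ∩ Zane: 10:35-10:55.
That's a single block of 20 minutes.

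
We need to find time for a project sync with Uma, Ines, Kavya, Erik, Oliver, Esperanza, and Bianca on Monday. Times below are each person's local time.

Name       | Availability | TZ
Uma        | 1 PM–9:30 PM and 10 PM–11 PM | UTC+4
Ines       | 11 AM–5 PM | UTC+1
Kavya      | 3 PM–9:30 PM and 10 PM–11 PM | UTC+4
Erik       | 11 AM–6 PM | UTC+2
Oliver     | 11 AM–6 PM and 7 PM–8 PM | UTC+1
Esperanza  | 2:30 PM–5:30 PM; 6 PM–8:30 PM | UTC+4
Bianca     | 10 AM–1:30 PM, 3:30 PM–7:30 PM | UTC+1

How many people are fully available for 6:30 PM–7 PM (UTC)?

Uma in UTC: 09:00-17:30, 18:00-19:00 (subtract 4h to convert from UTC+4).
Ines in UTC: 10:00-16:00 (subtract 1h to convert from UTC+1).
Kavya in UTC: 11:00-17:30, 18:00-19:00 (subtract 4h to convert from UTC+4).
Erik in UTC: 09:00-16:00 (subtract 2h to convert from UTC+2).
Oliver in UTC: 10:00-17:00, 18:00-19:00 (subtract 1h to convert from UTC+1).
Esperanza in UTC: 10:30-13:30, 14:00-16:30 (subtract 4h to convert from UTC+4).
Bianca in UTC: 09:00-12:30, 14:30-18:30 (subtract 1h to convert from UTC+1).
Uma, Kavya, and Oliver can make the full 18:30-19:00 slot — that's 3.

3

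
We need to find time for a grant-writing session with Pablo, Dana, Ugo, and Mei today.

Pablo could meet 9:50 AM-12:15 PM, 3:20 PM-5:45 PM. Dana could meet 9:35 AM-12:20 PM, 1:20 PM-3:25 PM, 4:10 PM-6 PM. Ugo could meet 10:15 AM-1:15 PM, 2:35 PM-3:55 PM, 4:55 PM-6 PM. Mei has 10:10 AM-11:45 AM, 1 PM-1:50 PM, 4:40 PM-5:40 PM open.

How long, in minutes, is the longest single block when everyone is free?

90

Pablo ∩ Dana: 09:50-12:15, 15:20-15:25, 16:10-17:45.
Pablo ∩ Dana ∩ Ugo: 10:15-12:15, 15:20-15:25, 16:55-17:45.
Pablo ∩ Dana ∩ Ugo ∩ Mei: 10:15-11:45, 16:55-17:40.
So the common availability across everyone is 10:15-11:45, 16:55-17:40.
The longest is 10:15-11:45 at 90 minutes.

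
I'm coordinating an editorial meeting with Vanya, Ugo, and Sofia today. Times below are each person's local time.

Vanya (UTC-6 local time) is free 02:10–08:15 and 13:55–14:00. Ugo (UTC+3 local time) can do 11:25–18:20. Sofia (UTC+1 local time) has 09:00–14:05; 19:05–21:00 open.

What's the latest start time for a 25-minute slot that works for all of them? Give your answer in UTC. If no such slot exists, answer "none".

Vanya in UTC: 08:10-14:15, 19:55-20:00 (add 6h to convert from UTC-6).
Ugo in UTC: 08:25-15:20 (subtract 3h to convert from UTC+3).
Sofia in UTC: 08:00-13:05, 18:05-20:00 (subtract 1h to convert from UTC+1).
Vanya ∩ Ugo: 08:25-14:15.
Vanya ∩ Ugo ∩ Sofia: 08:25-13:05.
So the common availability across everyone is 08:25-13:05.
The last common window of at least 25 minutes is 08:25-13:05; a 25-minute meeting can start as late as 12:40 and still end by 13:05.

12:40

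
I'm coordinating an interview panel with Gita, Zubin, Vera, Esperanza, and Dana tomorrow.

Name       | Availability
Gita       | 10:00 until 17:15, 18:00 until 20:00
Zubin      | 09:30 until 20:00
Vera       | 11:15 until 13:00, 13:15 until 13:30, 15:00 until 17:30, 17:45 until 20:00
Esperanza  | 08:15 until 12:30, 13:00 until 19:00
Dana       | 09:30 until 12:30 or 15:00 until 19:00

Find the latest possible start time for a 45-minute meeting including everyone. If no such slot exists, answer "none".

18:15

Gita ∩ Zubin: 10:00-17:15, 18:00-20:00.
Gita ∩ Zubin ∩ Vera: 11:15-13:00, 13:15-13:30, 15:00-17:15, 18:00-20:00.
Gita ∩ Zubin ∩ Vera ∩ Esperanza: 11:15-12:30, 13:15-13:30, 15:00-17:15, 18:00-19:00.
Gita ∩ Zubin ∩ Vera ∩ Esperanza ∩ Dana: 11:15-12:30, 15:00-17:15, 18:00-19:00.
The last common window of at least 45 minutes is 18:00-19:00; a 45-minute meeting can start as late as 18:15 and still end by 19:00.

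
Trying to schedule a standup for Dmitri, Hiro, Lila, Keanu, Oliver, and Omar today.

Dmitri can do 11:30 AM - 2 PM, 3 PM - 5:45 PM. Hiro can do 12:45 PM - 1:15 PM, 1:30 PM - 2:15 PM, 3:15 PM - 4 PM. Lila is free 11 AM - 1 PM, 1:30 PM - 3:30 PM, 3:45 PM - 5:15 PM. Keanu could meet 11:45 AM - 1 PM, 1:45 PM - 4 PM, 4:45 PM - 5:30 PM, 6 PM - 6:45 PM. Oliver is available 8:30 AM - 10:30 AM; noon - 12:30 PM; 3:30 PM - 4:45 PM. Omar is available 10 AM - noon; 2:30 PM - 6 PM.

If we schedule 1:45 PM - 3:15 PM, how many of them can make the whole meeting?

Lila and Keanu can make the full 13:45-15:15 slot — that's 2.

2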